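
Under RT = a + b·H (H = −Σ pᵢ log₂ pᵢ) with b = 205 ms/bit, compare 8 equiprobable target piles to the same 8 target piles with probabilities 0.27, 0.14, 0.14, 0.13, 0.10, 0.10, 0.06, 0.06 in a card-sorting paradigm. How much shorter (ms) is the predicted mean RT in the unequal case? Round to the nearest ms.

33 ms

The RT saving is b·ΔH. Equiprobable H₀ = log₂(8) = 3.0000 bits; with the given probabilities H = 2.8383 bits.
b·(H₀ − H) = 205 × (3.0000 − 2.8383) = 33.14 ms.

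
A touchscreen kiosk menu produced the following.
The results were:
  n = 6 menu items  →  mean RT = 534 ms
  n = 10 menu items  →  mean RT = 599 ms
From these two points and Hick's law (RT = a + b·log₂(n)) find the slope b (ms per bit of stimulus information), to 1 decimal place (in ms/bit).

Slope: b = (599 − 534) / (log₂ 10 − log₂ 6) = 65/0.7370 = 88.200 ms/bit.

88.2 ms/bit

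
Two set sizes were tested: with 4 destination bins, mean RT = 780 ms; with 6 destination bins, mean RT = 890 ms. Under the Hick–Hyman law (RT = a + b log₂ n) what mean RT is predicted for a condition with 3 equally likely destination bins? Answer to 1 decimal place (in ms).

RT is linear in log₂ n, so two points fix the line:
  b = (890 − 780) / (log₂ 6 − log₂ 4) = 110 / (2.5850 − 2) = 188.046 ms/bit
  a = 780 − 188.046 × 2 = 403.908 ms
Then RT(3) = 403.908 + 188.046 × log₂ 3 = 403.908 + 188.046 × 1.5850 ≈ 701.954 ms.

702.0 ms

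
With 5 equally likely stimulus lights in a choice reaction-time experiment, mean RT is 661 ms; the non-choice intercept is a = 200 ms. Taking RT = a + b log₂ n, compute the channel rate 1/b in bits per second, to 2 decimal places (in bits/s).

5.04 bits/s

b = (661 − 200)/log₂ 5 = 461/2.3219 = 198.542 ms per bit = 0.19854 s/bit; the reciprocal is 5.037 bits/s.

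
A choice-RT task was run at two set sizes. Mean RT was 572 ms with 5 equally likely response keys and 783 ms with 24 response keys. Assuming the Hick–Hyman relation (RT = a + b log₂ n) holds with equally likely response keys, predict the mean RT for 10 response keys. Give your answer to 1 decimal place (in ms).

665.2 ms

With log₂ n on the abscissa the relation is linear; from the two conditions:
  b = (783 − 572) / (log₂ 24 − log₂ 5) = 211 / (4.5850 − 2.3219) = 93.238 ms/bit
  a = 572 − 93.238 × 2.3219 = 355.509 ms
Then RT(10) = 355.509 + 93.238 × log₂ 10 = 355.509 + 93.238 × 3.3219 ≈ 665.238 ms.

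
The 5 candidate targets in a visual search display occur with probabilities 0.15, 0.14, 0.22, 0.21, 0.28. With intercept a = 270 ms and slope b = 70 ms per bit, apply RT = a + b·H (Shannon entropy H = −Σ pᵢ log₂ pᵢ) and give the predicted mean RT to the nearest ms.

429 ms

H = 0.15·log₂(1/0.15) + 0.14·log₂(1/0.14) + 0.22·log₂(1/0.22) + 0.21·log₂(1/0.21) + 0.28·log₂(1/0.28) = 2.2753 bits.
RT = 270 + 70 × 2.2753 = 429.27 ms.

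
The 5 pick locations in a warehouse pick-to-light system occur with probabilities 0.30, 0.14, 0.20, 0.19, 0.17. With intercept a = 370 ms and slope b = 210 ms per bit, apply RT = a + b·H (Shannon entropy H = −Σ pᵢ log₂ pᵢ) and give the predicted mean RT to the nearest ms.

H = 0.30·log₂(1/0.30) + 0.14·log₂(1/0.14) + 0.20·log₂(1/0.20) + 0.19·log₂(1/0.19) + 0.17·log₂(1/0.17) = 2.2724 bits.
RT = 370 + 210 × 2.2724 = 847.20 ms.

847 ms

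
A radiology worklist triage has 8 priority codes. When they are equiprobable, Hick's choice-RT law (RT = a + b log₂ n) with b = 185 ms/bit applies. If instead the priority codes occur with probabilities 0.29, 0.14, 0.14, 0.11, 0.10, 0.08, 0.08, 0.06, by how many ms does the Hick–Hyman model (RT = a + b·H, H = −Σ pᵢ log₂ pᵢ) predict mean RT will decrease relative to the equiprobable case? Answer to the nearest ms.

Equiprobable entropy H₀ = log₂ 8 = 3.0000 bits.
Skewed entropy H = −Σ pᵢ log₂ pᵢ = 2.8212 bits.
ΔRT = b·(H₀ − H) = 185 × 0.1788 = 33.09 ms.

33 ms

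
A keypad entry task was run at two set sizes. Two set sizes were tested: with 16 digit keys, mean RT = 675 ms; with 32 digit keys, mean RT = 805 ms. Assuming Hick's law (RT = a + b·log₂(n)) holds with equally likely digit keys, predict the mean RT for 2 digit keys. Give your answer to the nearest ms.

285 ms

Solve the two-equation system in a and b:
  b = (805 − 675) / (log₂ 32 − log₂ 16) = 130 / (5 − 4) = 130 ms/bit
  a = 675 − 130 × 4 = 155 ms
Then RT(2) = 155 + 130 × log₂ 2 = 155 + 130 × 1 ≈ 285.000 ms.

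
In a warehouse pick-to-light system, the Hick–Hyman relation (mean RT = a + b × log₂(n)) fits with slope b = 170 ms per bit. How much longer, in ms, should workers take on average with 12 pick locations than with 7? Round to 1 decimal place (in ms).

The intercept a cancels: ΔRT = b·(log₂ n₂ − log₂ n₁) = b·log₂(n₂/n₁).
log₂(12) − log₂(7) = 3.5850 − 2.8074 = 0.7776.
ΔRT = 170 × 0.7776 = 132.193 ms.

132.2 ms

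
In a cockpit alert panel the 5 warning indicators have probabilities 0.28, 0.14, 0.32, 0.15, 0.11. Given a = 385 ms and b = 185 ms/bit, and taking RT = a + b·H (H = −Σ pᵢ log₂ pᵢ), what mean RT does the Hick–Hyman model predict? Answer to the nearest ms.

Entropy contributions −pᵢ log₂ pᵢ: 0.5142, 0.3971, 0.5260, 0.4105, 0.3503; sum H = 2.1982 bits.
RT = a + bH = 385 + 185·2.1982 = 791.67 ms.

792 ms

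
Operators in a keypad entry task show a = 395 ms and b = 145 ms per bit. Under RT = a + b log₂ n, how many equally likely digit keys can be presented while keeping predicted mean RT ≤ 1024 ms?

20

Set 395 + 145·log₂ n ≤ 1024 → log₂ n ≤ (1024 − 395)/145 = 4.3379.
So n ≤ 2^4.3379 = 20.223; the largest integer n is 20.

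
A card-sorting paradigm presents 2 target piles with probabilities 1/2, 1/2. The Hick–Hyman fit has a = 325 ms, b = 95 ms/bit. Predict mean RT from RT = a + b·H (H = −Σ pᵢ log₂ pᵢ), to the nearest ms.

420 ms

Each term −pᵢ log₂ pᵢ: 0.5·1 + 0.5·1; summed, H = 1.000 bits.
Mean RT = a + bH = 325 + 95·1.000 = 420.00 ms.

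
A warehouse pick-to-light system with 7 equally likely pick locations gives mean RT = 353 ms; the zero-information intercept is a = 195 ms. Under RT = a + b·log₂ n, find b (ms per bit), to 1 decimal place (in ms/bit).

b = (353 − 195) / log₂(7) = 158 / 2.8074 = 56.281 ms/bit.

56.3 ms/bit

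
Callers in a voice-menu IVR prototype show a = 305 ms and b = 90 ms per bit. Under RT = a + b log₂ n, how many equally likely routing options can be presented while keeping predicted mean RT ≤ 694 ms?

Set 305 + 90·log₂ n ≤ 694 → log₂ n ≤ (694 − 305)/90 = 4.3222.
So n ≤ 2^4.3222 = 20.004; the largest integer n is 20.

20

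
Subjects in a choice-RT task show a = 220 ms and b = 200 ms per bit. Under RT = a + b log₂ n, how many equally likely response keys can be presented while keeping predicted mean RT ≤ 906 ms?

Set 220 + 200·log₂ n ≤ 906 → log₂ n ≤ (906 − 220)/200 = 3.4300.
So n ≤ 2^3.4300 = 10.778; the largest integer n is 10.

10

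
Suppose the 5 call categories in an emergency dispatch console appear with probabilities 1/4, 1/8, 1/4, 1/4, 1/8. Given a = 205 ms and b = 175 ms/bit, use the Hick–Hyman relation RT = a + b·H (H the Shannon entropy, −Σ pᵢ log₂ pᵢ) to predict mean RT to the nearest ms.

599 ms

H = −Σ pᵢ log₂ pᵢ = 0.25·2 + 0.125·3 + 0.25·2 + 0.25·2 + 0.125·3 = 2.250 bits.
RT = 205 + 175 × 2.250 = 598.75 ms.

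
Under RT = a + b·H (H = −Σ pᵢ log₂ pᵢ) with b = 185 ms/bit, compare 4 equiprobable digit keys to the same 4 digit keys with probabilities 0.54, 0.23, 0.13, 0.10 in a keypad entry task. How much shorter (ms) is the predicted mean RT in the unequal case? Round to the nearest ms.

59 ms

The RT saving is b·ΔH. Equiprobable H₀ = log₂(4) = 2.0000 bits; with the given probabilities H = 1.6825 bits.
b·(H₀ − H) = 185 × (2.0000 − 1.6825) = 58.73 ms.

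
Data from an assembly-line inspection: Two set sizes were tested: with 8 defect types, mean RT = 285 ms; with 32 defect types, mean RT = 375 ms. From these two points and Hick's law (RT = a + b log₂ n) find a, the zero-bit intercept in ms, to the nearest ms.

150 ms

The slope on a log₂ axis is (375 − 285) / (5 − 3) = 45 ms/bit.
Intercept: a = 285 − 45·log₂(8) = 150.000 ms.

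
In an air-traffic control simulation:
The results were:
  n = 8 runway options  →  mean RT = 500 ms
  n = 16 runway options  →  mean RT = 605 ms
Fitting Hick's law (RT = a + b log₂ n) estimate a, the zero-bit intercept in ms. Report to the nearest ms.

Slope: b = (605 − 500) / (log₂ 16 − log₂ 8) = 105/1.0000 = 105 ms/bit.
Intercept: a = 500 − 105·log₂(8) = 185.000 ms.

185 ms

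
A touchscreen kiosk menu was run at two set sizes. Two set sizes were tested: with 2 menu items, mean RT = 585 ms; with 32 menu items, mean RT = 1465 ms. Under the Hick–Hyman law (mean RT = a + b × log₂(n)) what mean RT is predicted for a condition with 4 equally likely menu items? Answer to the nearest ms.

805 ms

RT is linear in log₂ n, so two points fix the line:
  b = (1465 − 585) / (log₂ 32 − log₂ 2) = 880 / (5 − 1) = 220 ms/bit
  a = 585 − 220 × 1 = 365 ms
Then RT(4) = 365 + 220 × log₂ 4 = 365 + 220 × 2 ≈ 805.000 ms.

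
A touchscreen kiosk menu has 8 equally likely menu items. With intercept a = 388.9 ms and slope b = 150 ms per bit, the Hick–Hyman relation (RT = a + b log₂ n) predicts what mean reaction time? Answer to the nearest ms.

log₂(8) = 3 bits, so RT = 388.9 + 150 × 3 ≈ 838.900 ms.

839 ms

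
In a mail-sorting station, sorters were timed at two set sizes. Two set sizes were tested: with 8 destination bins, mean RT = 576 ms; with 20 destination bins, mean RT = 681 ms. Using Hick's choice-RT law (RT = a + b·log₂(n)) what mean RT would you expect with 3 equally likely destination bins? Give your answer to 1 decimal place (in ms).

463.6 ms

With log₂ n on the abscissa the relation is linear; from the two conditions:
  b = (681 − 576) / (log₂ 20 − log₂ 8) = 105 / (4.3219 − 3) = 79.429 ms/bit
  a = 576 − 79.429 × 3 = 337.712 ms
Then RT(3) = 337.712 + 79.429 × log₂ 3 = 337.712 + 79.429 × 1.5850 ≈ 463.604 ms.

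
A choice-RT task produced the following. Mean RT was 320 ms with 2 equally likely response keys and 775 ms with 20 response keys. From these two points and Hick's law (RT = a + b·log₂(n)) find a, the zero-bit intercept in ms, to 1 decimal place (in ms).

The slope on a log₂ axis is (775 − 320) / (4.3219 − 1) = 136.969 ms/bit.
Intercept: a = 320 − 136.969·log₂(2) = 183.031 ms.

183.0 ms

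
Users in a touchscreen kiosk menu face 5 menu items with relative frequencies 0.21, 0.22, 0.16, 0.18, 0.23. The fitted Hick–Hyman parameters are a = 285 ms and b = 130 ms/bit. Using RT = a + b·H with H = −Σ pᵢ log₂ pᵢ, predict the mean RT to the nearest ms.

Entropy contributions −pᵢ log₂ pᵢ: 0.4728, 0.4806, 0.4230, 0.4453, 0.4877; sum H = 2.3094 bits.
RT = a + bH = 285 + 130·2.3094 = 585.22 ms.

585 ms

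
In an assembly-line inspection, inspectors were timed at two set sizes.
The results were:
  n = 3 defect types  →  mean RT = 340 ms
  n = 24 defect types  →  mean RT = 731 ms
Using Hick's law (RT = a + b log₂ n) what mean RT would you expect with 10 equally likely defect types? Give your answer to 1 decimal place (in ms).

566.4 ms

With log₂ n on the abscissa the relation is linear; from the two conditions:
  b = (731 − 340) / (log₂ 24 − log₂ 3) = 391 / (4.5850 − 1.5850) = 130.333 ms/bit
  a = 340 − 130.333 × 1.5850 = 133.427 ms
Then RT(10) = 133.427 + 130.333 × log₂ 10 = 133.427 + 130.333 × 3.3219 ≈ 566.385 ms.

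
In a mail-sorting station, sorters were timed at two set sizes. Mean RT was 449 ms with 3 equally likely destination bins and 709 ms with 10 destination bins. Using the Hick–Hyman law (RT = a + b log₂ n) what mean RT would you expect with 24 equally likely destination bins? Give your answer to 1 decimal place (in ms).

898.1 ms

Fit slope and intercept:
  b = (709 − 449) / (log₂ 10 − log₂ 3) = 260 / (3.3219 − 1.5850) = 149.686 ms/bit
  a = 449 − 149.686 × 1.5850 = 211.753 ms
Then RT(24) = 211.753 + 149.686 × log₂ 24 = 211.753 + 149.686 × 4.5850 ≈ 898.059 ms.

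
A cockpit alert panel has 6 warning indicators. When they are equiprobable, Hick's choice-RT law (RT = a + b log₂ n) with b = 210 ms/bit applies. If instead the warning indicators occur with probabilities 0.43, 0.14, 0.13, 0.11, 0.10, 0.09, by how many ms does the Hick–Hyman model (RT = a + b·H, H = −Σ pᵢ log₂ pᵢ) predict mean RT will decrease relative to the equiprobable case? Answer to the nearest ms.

60 ms

The RT saving is b·ΔH. Equiprobable H₀ = log₂(6) = 2.5850 bits; with the given probabilities H = 2.2985 bits.
b·(H₀ − H) = 210 × (2.5850 − 2.2985) = 60.17 ms.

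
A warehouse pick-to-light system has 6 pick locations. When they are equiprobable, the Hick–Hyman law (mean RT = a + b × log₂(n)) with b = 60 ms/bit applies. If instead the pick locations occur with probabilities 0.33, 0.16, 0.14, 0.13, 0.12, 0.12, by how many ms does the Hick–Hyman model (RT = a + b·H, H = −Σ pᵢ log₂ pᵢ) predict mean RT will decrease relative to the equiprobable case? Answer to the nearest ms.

7 ms

Equiprobable entropy H₀ = log₂ 6 = 2.5850 bits.
Skewed entropy H = −Σ pᵢ log₂ pᵢ = 2.4647 bits.
ΔRT = b·(H₀ − H) = 60 × 0.1202 = 7.21 ms.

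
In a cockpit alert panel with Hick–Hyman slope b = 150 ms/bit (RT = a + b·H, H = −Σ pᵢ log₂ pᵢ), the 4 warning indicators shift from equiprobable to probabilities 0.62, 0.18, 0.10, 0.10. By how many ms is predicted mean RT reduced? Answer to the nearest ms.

The RT saving is b·ΔH. Equiprobable H₀ = log₂(4) = 2.0000 bits; with the given probabilities H = 1.5373 bits.
b·(H₀ − H) = 150 × (2.0000 − 1.5373) = 69.41 ms.

69 ms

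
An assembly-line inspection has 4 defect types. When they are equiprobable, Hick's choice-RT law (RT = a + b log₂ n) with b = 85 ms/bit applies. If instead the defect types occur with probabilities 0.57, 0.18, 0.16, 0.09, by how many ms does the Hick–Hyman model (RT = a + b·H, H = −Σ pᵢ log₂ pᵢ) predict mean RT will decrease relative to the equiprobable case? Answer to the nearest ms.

The RT saving is b·ΔH. Equiprobable H₀ = log₂(4) = 2.0000 bits; with the given probabilities H = 1.6432 bits.
b·(H₀ − H) = 85 × (2.0000 − 1.6432) = 30.33 ms.

30 ms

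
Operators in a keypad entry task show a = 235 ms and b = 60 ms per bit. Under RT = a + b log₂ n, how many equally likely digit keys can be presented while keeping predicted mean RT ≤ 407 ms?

Information budget: (407 − 235)/60 = 2.8667 bits, so n ≤ 2^2.8667 = 7.294 → at most 7.

7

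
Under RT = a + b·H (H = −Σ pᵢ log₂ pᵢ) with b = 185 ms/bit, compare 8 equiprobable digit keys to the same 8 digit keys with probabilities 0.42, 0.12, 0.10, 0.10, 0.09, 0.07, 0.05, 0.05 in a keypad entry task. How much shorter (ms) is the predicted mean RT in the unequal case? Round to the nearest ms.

79 ms

The RT saving is b·ΔH. Equiprobable H₀ = log₂(8) = 3.0000 bits; with the given probabilities H = 2.5705 bits.
b·(H₀ − H) = 185 × (3.0000 − 2.5705) = 79.46 ms.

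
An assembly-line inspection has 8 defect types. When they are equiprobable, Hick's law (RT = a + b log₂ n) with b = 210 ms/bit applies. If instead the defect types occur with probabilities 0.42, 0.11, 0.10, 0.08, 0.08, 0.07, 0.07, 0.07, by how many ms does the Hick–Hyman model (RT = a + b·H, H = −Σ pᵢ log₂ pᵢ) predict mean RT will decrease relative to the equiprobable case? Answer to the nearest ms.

The RT saving is b·ΔH. Equiprobable H₀ = log₂(8) = 3.0000 bits; with the given probabilities H = 2.5968 bits.
b·(H₀ − H) = 210 × (3.0000 − 2.5968) = 84.67 ms.

85 ms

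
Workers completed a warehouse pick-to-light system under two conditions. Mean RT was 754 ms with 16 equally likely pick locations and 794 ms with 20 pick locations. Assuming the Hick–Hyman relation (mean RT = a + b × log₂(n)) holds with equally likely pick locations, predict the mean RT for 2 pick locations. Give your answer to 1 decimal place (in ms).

RT is linear in log₂ n, so two points fix the line:
  b = (794 − 754) / (log₂ 20 − log₂ 16) = 40 / (4.3219 − 4) = 124.251 ms/bit
  a = 754 − 124.251 × 4 = 256.995 ms
Then RT(2) = 256.995 + 124.251 × log₂ 2 = 256.995 + 124.251 × 1 ≈ 381.246 ms.

381.2 ms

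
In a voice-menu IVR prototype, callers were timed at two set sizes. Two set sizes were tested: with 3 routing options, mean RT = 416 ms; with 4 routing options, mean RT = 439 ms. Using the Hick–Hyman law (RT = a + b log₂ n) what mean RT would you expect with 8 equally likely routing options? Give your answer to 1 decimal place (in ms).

494.4 ms

Fit slope and intercept:
  b = (439 − 416) / (log₂ 4 − log₂ 3) = 23 / (2 − 1.5850) = 55.417 ms/bit
  a = 416 − 55.417 × 1.5850 = 328.167 ms
Then RT(8) = 328.167 + 55.417 × log₂ 8 = 328.167 + 55.417 × 3 ≈ 494.417 ms.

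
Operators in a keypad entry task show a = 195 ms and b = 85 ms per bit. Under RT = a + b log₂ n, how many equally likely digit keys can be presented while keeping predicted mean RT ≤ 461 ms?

8

Set 195 + 85·log₂ n ≤ 461 → log₂ n ≤ (461 − 195)/85 = 3.1294.
So n ≤ 2^3.1294 = 8.751; the largest integer n is 8.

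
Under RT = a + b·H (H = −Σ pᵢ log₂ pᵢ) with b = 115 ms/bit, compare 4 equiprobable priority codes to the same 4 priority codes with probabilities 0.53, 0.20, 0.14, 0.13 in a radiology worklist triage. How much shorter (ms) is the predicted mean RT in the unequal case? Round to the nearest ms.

The RT saving is b·ΔH. Equiprobable H₀ = log₂(4) = 2.0000 bits; with the given probabilities H = 1.7296 bits.
b·(H₀ − H) = 115 × (2.0000 − 1.7296) = 31.10 ms.

31 ms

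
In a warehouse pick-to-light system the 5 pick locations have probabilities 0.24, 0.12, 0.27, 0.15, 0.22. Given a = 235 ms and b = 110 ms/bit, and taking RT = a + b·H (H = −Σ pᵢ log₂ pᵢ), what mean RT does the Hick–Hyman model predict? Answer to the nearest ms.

484 ms

H = 0.24·log₂(1/0.24) + 0.12·log₂(1/0.12) + 0.27·log₂(1/0.27) + 0.15·log₂(1/0.15) + 0.22·log₂(1/0.22) = 2.2623 bits.
RT = 235 + 110 × 2.2623 = 483.86 ms.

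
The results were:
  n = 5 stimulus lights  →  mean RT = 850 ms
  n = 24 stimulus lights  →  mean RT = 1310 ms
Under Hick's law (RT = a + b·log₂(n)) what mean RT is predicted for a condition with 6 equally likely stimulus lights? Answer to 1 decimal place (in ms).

903.5 ms

With log₂ n on the abscissa the relation is linear; from the two conditions:
  b = (1310 − 850) / (log₂ 24 − log₂ 5) = 460 / (4.5850 − 2.3219) = 203.267 ms/bit
  a = 850 − 203.267 × 2.3219 = 378.029 ms
Then RT(6) = 378.029 + 203.267 × log₂ 6 = 378.029 + 203.267 × 2.5850 ≈ 903.466 ms.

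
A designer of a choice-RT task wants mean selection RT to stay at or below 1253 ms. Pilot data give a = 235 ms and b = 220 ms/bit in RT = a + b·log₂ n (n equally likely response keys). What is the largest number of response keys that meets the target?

24

Information budget: (1253 − 235)/220 = 4.6273 bits, so n ≤ 2^4.6273 = 24.714 → at most 24.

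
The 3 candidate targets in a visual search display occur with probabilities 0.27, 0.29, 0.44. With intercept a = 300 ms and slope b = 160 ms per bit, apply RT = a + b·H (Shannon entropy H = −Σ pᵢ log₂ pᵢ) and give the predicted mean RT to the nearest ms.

Entropy contributions −pᵢ log₂ pᵢ: 0.5100, 0.5179, 0.5211; sum H = 1.5491 bits.
RT = a + bH = 300 + 160·1.5491 = 547.85 ms.

548 ms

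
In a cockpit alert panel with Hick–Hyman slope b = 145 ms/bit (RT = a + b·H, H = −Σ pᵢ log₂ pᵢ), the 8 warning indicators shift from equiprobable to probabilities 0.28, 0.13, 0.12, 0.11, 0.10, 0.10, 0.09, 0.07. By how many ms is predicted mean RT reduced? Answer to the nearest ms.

The RT saving is b·ΔH. Equiprobable H₀ = log₂(8) = 3.0000 bits; with the given probabilities H = 2.8598 bits.
b·(H₀ − H) = 145 × (3.0000 − 2.8598) = 20.33 ms.

20 ms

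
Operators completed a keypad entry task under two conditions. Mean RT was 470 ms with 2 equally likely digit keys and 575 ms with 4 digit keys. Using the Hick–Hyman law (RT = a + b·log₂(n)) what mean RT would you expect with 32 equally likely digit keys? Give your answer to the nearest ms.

890 ms

Fit slope and intercept:
  b = (575 − 470) / (log₂ 4 − log₂ 2) = 105 / (2 − 1) = 105 ms/bit
  a = 470 − 105 × 1 = 365 ms
Then RT(32) = 365 + 105 × log₂ 32 = 365 + 105 × 5 ≈ 890.000 ms.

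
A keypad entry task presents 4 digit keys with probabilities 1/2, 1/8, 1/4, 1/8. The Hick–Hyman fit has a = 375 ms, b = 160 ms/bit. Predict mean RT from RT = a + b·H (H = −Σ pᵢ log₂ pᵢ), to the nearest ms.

655 ms

Each term −pᵢ log₂ pᵢ: 0.5·1 + 0.125·3 + 0.25·2 + 0.125·3; summed, H = 1.750 bits.
Mean RT = a + bH = 375 + 160·1.750 = 655.00 ms.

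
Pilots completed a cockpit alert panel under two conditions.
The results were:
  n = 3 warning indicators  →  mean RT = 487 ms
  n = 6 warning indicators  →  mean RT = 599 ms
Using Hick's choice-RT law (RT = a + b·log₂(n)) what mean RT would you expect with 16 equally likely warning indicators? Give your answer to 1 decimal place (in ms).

RT is linear in log₂ n, so two points fix the line:
  b = (599 − 487) / (log₂ 6 − log₂ 3) = 112 / (2.5850 − 1.5850) = 112.000 ms/bit
  a = 487 − 112.000 × 1.5850 = 309.484 ms
Then RT(16) = 309.484 + 112.000 × log₂ 16 = 309.484 + 112.000 × 4 ≈ 757.484 ms.

757.5 ms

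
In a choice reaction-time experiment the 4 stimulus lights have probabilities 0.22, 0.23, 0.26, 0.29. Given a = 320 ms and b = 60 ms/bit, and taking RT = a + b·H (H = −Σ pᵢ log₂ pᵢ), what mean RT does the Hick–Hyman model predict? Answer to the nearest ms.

439 ms

H = 0.22·log₂(1/0.22) + 0.23·log₂(1/0.23) + 0.26·log₂(1/0.26) + 0.29·log₂(1/0.29) = 1.9914 bits.
RT = 320 + 60 × 1.9914 = 439.49 ms.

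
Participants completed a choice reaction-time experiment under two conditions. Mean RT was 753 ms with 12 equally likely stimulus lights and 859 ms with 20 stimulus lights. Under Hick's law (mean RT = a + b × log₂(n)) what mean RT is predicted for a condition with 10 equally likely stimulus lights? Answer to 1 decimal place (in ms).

Solve the two-equation system in a and b:
  b = (859 − 753) / (log₂ 20 − log₂ 12) = 106 / (4.3219 − 3.5850) = 143.833 ms/bit
  a = 753 − 143.833 × 3.5850 = 237.364 ms
Then RT(10) = 237.364 + 143.833 × log₂ 10 = 237.364 + 143.833 × 3.3219 ≈ 715.167 ms.

715.2 ms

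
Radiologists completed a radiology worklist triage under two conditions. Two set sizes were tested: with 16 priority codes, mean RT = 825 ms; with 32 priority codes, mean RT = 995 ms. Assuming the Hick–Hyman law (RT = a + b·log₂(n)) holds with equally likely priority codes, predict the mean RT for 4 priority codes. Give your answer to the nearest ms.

485 ms

RT is linear in log₂ n, so two points fix the line:
  b = (995 − 825) / (log₂ 32 − log₂ 16) = 170 / (5 − 4) = 170 ms/bit
  a = 825 − 170 × 4 = 145 ms
Then RT(4) = 145 + 170 × log₂ 4 = 145 + 170 × 2 ≈ 485.000 ms.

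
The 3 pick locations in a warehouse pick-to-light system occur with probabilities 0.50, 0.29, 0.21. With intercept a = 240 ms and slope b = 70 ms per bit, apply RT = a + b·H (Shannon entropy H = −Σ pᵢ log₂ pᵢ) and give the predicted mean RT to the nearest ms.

Entropy contributions −pᵢ log₂ pᵢ: 0.5000, 0.5179, 0.4728; sum H = 1.4907 bits.
RT = a + bH = 240 + 70·1.4907 = 344.35 ms.

344 ms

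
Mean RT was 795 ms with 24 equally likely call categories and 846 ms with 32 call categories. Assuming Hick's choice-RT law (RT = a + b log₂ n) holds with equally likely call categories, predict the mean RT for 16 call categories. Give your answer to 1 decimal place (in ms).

RT is linear in log₂ n, so two points fix the line:
  b = (846 − 795) / (log₂ 32 − log₂ 24) = 51 / (5 − 4.5850) = 122.880 ms/bit
  a = 795 − 122.880 × 4.5850 = 231.598 ms
Then RT(16) = 231.598 + 122.880 × log₂ 16 = 231.598 + 122.880 × 4 ≈ 723.120 ms.

723.1 ms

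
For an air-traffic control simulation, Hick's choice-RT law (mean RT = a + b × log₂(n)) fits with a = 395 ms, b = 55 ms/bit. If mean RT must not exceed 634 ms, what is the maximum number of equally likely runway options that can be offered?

20

Set 395 + 55·log₂ n ≤ 634 → log₂ n ≤ (634 − 395)/55 = 4.3455.
So n ≤ 2^4.3455 = 20.329; the largest integer n is 20.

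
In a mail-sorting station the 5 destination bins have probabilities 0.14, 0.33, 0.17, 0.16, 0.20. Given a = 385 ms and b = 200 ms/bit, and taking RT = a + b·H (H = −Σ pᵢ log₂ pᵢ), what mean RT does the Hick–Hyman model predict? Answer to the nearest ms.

834 ms

H = 0.14·log₂(1/0.14) + 0.33·log₂(1/0.33) + 0.17·log₂(1/0.17) + 0.16·log₂(1/0.16) + 0.20·log₂(1/0.20) = 2.2469 bits.
RT = 385 + 200 × 2.2469 = 834.38 ms.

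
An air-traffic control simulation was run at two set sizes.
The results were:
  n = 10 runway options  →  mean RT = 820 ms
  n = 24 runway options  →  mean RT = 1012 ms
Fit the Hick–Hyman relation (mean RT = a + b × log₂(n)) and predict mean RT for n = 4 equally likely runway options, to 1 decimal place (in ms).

RT is linear in log₂ n, so two points fix the line:
  b = (1012 − 820) / (log₂ 24 − log₂ 10) = 192 / (4.5850 − 3.3219) = 152.015 ms/bit
  a = 820 − 152.015 × 3.3219 = 315.018 ms
Then RT(4) = 315.018 + 152.015 × log₂ 4 = 315.018 + 152.015 × 2 ≈ 619.047 ms.

619.0 ms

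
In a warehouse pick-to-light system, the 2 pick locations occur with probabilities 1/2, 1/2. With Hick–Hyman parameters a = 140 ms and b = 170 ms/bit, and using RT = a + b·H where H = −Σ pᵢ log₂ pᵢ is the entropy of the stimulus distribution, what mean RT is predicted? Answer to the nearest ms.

Each term −pᵢ log₂ pᵢ: 0.5·1 + 0.5·1; summed, H = 1.000 bits.
Mean RT = a + bH = 140 + 170·1.000 = 310.00 ms.

310 ms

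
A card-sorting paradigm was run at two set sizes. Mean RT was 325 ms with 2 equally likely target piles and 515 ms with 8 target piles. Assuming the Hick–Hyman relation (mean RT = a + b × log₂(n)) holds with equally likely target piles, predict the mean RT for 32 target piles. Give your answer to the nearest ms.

705 ms

RT is linear in log₂ n, so two points fix the line:
  b = (515 − 325) / (log₂ 8 − log₂ 2) = 190 / (3 − 1) = 95 ms/bit
  a = 325 − 95 × 1 = 230 ms
Then RT(32) = 230 + 95 × log₂ 32 = 230 + 95 × 5 ≈ 705.000 ms.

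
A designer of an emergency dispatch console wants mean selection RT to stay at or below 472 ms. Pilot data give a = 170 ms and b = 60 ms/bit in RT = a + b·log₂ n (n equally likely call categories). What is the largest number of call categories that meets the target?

32

60·log₂ n ≤ 472 − 170 = 302, giving log₂ n ≤ 5.0333 and n ≤ 32.748. The largest whole number is 32.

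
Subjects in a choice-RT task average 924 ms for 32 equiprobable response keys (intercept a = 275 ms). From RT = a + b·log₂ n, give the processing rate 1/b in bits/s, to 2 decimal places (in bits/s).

7.70 bits/s

Choice component = 924 − 275 = 649 ms over log₂(32) = 5 bits.
b = 649 / 5 = 129.800 ms/bit, so 1/b = 7.704 bits/s.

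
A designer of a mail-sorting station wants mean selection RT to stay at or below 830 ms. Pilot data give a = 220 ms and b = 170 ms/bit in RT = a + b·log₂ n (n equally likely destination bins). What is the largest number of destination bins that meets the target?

170·log₂ n ≤ 830 − 220 = 610, giving log₂ n ≤ 3.5882 and n ≤ 12.027. The largest whole number is 12.

12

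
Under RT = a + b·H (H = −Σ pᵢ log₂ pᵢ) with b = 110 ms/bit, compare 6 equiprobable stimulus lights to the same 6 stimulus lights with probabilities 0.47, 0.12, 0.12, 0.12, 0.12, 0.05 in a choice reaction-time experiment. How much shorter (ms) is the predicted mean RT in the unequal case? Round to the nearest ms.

The RT saving is b·ΔH. Equiprobable H₀ = log₂(6) = 2.5850 bits; with the given probabilities H = 2.1963 bits.
b·(H₀ − H) = 110 × (2.5850 − 2.1963) = 42.75 ms.

43 ms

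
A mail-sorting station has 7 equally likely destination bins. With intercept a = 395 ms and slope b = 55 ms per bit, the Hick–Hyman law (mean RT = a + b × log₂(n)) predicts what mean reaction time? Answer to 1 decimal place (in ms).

log₂(7) = 2.8074 bits, so RT = 395 + 55 × 2.8074 ≈ 549.405 ms.

549.4 ms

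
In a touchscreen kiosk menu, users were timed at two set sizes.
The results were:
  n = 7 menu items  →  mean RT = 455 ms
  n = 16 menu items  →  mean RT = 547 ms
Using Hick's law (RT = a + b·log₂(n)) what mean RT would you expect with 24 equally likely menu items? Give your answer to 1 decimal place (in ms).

592.1 ms

With log₂ n on the abscissa the relation is linear; from the two conditions:
  b = (547 − 455) / (log₂ 16 − log₂ 7) = 92 / (4 − 2.8074) = 77.139 ms/bit
  a = 455 − 77.139 × 2.8074 = 238.442 ms
Then RT(24) = 238.442 + 77.139 × log₂ 24 = 238.442 + 77.139 × 4.5850 ≈ 592.124 ms.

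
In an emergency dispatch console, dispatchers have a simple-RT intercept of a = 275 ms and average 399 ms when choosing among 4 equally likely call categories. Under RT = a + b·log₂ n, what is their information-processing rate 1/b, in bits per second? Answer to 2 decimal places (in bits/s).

16.13 bits/s

b = (399 − 275)/log₂ 4 = 124/2 = 62.000 ms per bit = 0.06200 s/bit; the reciprocal is 16.129 bits/s.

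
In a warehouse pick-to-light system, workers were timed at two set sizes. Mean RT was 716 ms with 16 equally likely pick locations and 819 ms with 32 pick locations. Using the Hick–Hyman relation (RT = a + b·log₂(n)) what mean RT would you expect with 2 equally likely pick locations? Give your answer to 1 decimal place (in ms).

With log₂ n on the abscissa the relation is linear; from the two conditions:
  b = (819 − 716) / (log₂ 32 − log₂ 16) = 103 / (5 − 4) = 103.000 ms/bit
  a = 716 − 103.000 × 4 = 304.000 ms
Then RT(2) = 304.000 + 103.000 × log₂ 2 = 304.000 + 103.000 × 1 ≈ 407.000 ms.

407.0 ms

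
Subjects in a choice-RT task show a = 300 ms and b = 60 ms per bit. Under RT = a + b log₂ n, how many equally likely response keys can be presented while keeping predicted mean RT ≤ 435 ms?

4

Set 300 + 60·log₂ n ≤ 435 → log₂ n ≤ (435 − 300)/60 = 2.2500.
So n ≤ 2^2.2500 = 4.757; the largest integer n is 4.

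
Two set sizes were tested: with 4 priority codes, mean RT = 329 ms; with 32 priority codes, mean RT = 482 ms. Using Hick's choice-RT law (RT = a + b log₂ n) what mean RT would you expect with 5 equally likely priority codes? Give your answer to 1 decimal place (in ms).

With log₂ n on the abscissa the relation is linear; from the two conditions:
  b = (482 − 329) / (log₂ 32 − log₂ 4) = 153 / (5 − 2) = 51.000 ms/bit
  a = 329 − 51.000 × 2 = 227.000 ms
Then RT(5) = 227.000 + 51.000 × log₂ 5 = 227.000 + 51.000 × 2.3219 ≈ 345.418 ms.

345.4 ms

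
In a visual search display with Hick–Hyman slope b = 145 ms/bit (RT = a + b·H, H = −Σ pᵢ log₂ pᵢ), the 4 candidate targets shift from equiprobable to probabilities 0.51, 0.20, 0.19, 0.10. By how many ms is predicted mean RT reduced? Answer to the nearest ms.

Equiprobable entropy H₀ = log₂ 4 = 2.0000 bits.
Skewed entropy H = −Σ pᵢ log₂ pᵢ = 1.7472 bits.
ΔRT = b·(H₀ − H) = 145 × 0.2528 = 36.65 ms.

37 ms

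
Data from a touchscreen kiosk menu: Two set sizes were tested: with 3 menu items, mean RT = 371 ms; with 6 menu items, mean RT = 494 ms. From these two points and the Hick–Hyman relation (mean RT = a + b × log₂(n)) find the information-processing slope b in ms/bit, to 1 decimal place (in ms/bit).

b = (RT₂ − RT₁)/(log₂ n₂ − log₂ n₁) = (494 − 371)/(2.5850 − 1.5850) = 123.000 ms/bit.

123.0 ms/bit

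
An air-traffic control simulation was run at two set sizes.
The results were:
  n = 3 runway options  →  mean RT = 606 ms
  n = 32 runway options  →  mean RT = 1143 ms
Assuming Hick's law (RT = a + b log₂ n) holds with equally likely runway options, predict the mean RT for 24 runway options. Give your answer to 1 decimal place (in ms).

Fit slope and intercept:
  b = (1143 − 606) / (log₂ 32 − log₂ 3) = 537 / (5 − 1.5850) = 157.246 ms/bit
  a = 606 − 157.246 × 1.5850 = 356.771 ms
Then RT(24) = 356.771 + 157.246 × log₂ 24 = 356.771 + 157.246 × 4.5850 ≈ 1077.737 ms.

1077.7 ms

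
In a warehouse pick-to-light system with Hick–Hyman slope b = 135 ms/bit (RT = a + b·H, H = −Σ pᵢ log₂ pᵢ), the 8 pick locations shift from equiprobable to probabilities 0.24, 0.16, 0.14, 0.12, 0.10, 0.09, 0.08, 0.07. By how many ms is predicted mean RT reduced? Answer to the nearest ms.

15 ms

The RT saving is b·ΔH. Equiprobable H₀ = log₂(8) = 3.0000 bits; with the given probabilities H = 2.8862 bits.
b·(H₀ − H) = 135 × (3.0000 − 2.8862) = 15.36 ms.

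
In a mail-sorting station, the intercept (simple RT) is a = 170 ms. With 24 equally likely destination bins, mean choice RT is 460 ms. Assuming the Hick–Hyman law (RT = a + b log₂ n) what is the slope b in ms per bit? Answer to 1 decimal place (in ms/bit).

63.3 ms/bit

b = (460 − 170) / log₂(24) = 290 / 4.5850 = 63.250 ms/bit.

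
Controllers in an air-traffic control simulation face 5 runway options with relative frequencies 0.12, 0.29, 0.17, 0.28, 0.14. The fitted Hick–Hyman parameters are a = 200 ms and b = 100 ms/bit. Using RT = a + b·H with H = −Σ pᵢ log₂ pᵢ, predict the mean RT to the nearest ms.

423 ms

Entropy contributions −pᵢ log₂ pᵢ: 0.3671, 0.5179, 0.4346, 0.5142, 0.3971; sum H = 2.2309 bits.
RT = a + bH = 200 + 100·2.2309 = 423.09 ms.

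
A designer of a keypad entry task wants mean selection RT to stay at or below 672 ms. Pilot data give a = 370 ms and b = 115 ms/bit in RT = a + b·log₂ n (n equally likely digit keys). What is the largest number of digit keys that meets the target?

Set 370 + 115·log₂ n ≤ 672 → log₂ n ≤ (672 − 370)/115 = 2.6261.
So n ≤ 2^2.6261 = 6.173; the largest integer n is 6.

6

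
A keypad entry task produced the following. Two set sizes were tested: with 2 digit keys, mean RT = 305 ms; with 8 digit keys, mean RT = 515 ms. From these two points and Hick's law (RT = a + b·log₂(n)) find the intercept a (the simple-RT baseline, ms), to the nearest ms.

The slope on a log₂ axis is (515 − 305) / (3 − 1) = 105 ms/bit.
Intercept: a = 305 − 105·log₂(2) = 200.000 ms.

200 ms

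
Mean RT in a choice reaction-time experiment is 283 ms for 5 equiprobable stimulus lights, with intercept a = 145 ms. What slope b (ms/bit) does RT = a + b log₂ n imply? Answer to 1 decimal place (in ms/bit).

log₂(5) = 2.3219 bits.
b = (RT − a)/log₂ n = (283 − 145) / 2.3219 = 59.433 ms/bit.

59.4 ms/bit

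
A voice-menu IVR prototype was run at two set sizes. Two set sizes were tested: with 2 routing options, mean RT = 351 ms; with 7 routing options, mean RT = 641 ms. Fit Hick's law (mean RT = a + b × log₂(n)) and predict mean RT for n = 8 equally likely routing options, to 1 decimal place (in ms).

671.9 ms

RT is linear in log₂ n, so two points fix the line:
  b = (641 − 351) / (log₂ 7 − log₂ 2) = 290 / (2.8074 − 1) = 160.455 ms/bit
  a = 351 − 160.455 × 1 = 190.545 ms
Then RT(8) = 190.545 + 160.455 × log₂ 8 = 190.545 + 160.455 × 3 ≈ 671.911 ms.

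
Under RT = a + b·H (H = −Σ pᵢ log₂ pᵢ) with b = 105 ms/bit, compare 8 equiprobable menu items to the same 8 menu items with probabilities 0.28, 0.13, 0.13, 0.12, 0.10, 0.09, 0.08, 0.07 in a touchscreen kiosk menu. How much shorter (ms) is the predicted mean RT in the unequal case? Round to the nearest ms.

16 ms

Equiprobable entropy H₀ = log₂ 8 = 3.0000 bits.
Skewed entropy H = −Σ pᵢ log₂ pᵢ = 2.8515 bits.
ΔRT = b·(H₀ − H) = 105 × 0.1485 = 15.59 ms.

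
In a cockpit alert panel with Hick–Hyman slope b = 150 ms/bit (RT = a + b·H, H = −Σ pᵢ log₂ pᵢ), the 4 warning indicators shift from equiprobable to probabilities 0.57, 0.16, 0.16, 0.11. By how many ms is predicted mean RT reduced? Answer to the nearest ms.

51 ms

Equiprobable entropy H₀ = log₂ 4 = 2.0000 bits.
Skewed entropy H = −Σ pᵢ log₂ pᵢ = 1.6586 bits.
ΔRT = b·(H₀ − H) = 150 × 0.3414 = 51.21 ms.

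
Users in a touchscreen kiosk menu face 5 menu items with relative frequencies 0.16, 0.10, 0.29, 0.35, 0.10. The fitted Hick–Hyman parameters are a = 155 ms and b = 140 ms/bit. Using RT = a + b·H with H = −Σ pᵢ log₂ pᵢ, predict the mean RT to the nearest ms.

Entropy contributions −pᵢ log₂ pᵢ: 0.4230, 0.3322, 0.5179, 0.5301, 0.3322; sum H = 2.1354 bits.
RT = a + bH = 155 + 140·2.1354 = 453.96 ms.

454 ms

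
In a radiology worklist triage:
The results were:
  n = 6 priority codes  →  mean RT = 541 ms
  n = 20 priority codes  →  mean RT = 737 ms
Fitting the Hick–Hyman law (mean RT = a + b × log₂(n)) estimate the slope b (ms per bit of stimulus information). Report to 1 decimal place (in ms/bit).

The slope on a log₂ axis is (737 − 541) / (4.3219 − 2.5850) = 112.840 ms/bit.

112.8 ms/bit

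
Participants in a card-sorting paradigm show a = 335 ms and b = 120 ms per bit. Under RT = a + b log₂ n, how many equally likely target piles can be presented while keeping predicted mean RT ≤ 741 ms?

120·log₂ n ≤ 741 − 335 = 406, giving log₂ n ≤ 3.3833 and n ≤ 10.435. The largest whole number is 10.

10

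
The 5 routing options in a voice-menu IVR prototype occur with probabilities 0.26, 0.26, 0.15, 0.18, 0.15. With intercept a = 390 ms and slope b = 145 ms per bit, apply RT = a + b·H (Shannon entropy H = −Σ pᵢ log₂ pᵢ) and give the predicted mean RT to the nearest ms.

720 ms

H = 0.26·log₂(1/0.26) + 0.26·log₂(1/0.26) + 0.15·log₂(1/0.15) + 0.18·log₂(1/0.18) + 0.15·log₂(1/0.15) = 2.2770 bits.
RT = 390 + 145 × 2.2770 = 720.16 ms.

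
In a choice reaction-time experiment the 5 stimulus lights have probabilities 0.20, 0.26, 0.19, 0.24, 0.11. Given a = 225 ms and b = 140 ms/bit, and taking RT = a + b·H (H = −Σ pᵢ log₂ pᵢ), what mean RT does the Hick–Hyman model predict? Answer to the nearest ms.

H = 0.20·log₂(1/0.20) + 0.26·log₂(1/0.26) + 0.19·log₂(1/0.19) + 0.24·log₂(1/0.24) + 0.11·log₂(1/0.11) = 2.2693 bits.
RT = 225 + 140 × 2.2693 = 542.71 ms.

543 ms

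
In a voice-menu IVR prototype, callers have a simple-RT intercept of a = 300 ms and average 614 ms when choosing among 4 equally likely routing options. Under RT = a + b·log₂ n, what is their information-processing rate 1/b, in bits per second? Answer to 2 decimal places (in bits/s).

6.37 bits/s

b = (614 − 300)/log₂ 4 = 314/2 = 157.000 ms per bit = 0.15700 s/bit; the reciprocal is 6.369 bits/s.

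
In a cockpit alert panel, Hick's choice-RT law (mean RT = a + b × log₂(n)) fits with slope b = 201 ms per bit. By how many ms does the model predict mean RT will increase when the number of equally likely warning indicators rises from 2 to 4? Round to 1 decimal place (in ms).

201.0 ms

ΔRT = (a + b log₂ n₂) − (a + b log₂ n₁) = b·(log₂ n₂ − log₂ n₁).
log₂(4) − log₂(2) = log₂(4/2) = log₂(2) = 1.
ΔRT = 201 × 1.0000 = 201.000 ms.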